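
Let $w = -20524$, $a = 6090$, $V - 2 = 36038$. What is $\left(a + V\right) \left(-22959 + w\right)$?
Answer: $-1831938790$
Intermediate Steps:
$V = 36040$ ($V = 2 + 36038 = 36040$)
$\left(a + V\right) \left(-22959 + w\right) = \left(6090 + 36040\right) \left(-22959 - 20524\right) = 42130 \left(-43483\right) = -1831938790$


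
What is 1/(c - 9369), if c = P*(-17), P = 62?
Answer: -1/10423 ≈ -9.5942e-5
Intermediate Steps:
c = -1054 (c = 62*(-17) = -1054)
1/(c - 9369) = 1/(-1054 - 9369) = 1/(-10423) = -1/10423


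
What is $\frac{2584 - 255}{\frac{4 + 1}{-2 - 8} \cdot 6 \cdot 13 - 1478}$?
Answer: $- \frac{2329}{1517} \approx -1.5353$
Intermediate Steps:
$\frac{2584 - 255}{\frac{4 + 1}{-2 - 8} \cdot 6 \cdot 13 - 1478} = \frac{2329}{\frac{5}{-10} \cdot 6 \cdot 13 - 1478} = \frac{2329}{5 \left(- \frac{1}{10}\right) 6 \cdot 13 - 1478} = \frac{2329}{\left(- \frac{1}{2}\right) 6 \cdot 13 - 1478} = \frac{2329}{\left(-3\right) 13 - 1478} = \frac{2329}{-39 - 1478} = \frac{2329}{-1517} = 2329 \left(- \frac{1}{1517}\right) = - \frac{2329}{1517}$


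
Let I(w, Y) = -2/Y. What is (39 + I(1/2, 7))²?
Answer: 73441/49 ≈ 1498.8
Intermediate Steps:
(39 + I(1/2, 7))² = (39 - 2/7)² = (271/7)² = 73441/49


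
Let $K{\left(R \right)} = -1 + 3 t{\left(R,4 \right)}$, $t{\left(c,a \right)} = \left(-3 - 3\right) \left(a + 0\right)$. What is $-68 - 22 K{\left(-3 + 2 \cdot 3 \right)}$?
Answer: $1538$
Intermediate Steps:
$t{\left(c,a \right)} = - 6 a$
$K{\left(R \right)} = -73$ ($K{\left(R \right)} = -1 + 3 \left(\left(-6\right) 4\right) = -1 + 3 \left(-24\right) = -1 - 72 = -73$)
$-68 - 22 K{\left(-3 + 2 \cdot 3 \right)} = -68 - -1606 = -68 + 1606 = 1538$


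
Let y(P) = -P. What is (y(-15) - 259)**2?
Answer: 59536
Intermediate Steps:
(y(-15) - 259)**2 = (-1*(-15) - 259)**2 = (15 - 259)**2 = (-244)**2 = 59536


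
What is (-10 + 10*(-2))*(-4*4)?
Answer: 480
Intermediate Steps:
(-10 + 10*(-2))*(-4*4) = (-10 - 20)*(-16) = -30*(-16) = 480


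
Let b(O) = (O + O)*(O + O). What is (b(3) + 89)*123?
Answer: 15375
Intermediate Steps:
b(O) = 4*O² (b(O) = (2*O)*(2*O) = 4*O²)
(b(3) + 89)*123 = (4*3² + 89)*123 = (4*9 + 89)*123 = (36 + 89)*123 = 125*123 = 15375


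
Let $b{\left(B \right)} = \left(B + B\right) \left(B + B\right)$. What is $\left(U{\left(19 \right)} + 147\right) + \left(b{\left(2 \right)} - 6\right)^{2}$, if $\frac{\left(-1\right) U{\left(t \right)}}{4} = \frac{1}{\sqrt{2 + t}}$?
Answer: $247 - \frac{4 \sqrt{21}}{21} \approx 246.13$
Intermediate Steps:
$b{\left(B \right)} = 4 B^{2}$ ($b{\left(B \right)} = 2 B 2 B = 4 B^{2}$)
$U{\left(t \right)} = - \frac{4}{\sqrt{2 + t}}$
$\left(U{\left(19 \right)} + 147\right) + \left(b{\left(2 \right)} - 6\right)^{2} = \left(- \frac{4}{\sqrt{2 + 19}} + 147\right) + \left(4 \cdot 2^{2} - 6\right)^{2} = \left(- \frac{4}{\sqrt{21}} + 147\right) + \left(4 \cdot 4 - 6\right)^{2} = \left(- 4 \frac{\sqrt{21}}{21} + 147\right) + \left(16 - 6\right)^{2} = \left(- \frac{4 \sqrt{21}}{21} + 147\right) + 10^{2} = \left(147 - \frac{4 \sqrt{21}}{21}\right) + 100 = 247 - \frac{4 \sqrt{21}}{21}$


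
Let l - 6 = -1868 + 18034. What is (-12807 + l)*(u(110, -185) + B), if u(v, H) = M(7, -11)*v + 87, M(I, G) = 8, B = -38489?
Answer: -126261530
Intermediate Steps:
u(v, H) = 87 + 8*v (u(v, H) = 8*v + 87 = 87 + 8*v)
l = 16172 (l = 6 + (-1868 + 18034) = 6 + 16166 = 16172)
(-12807 + l)*(u(110, -185) + B) = (-12807 + 16172)*((87 + 8*110) - 38489) = 3365*((87 + 880) - 38489) = 3365*(967 - 38489) = 3365*(-37522) = -126261530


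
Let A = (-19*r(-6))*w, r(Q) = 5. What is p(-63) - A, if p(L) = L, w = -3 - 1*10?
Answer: -1298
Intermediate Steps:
w = -13 (w = -3 - 10 = -13)
A = 1235 (A = -19*5*(-13) = -95*(-13) = 1235)
p(-63) - A = -63 - 1*1235 = -63 - 1235 = -1298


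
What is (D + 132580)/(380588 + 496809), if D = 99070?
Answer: 231650/877397 ≈ 0.26402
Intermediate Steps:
(D + 132580)/(380588 + 496809) = (99070 + 132580)/(380588 + 496809) = 231650/877397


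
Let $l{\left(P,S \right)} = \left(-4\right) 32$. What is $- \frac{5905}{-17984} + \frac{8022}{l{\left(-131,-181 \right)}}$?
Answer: $- \frac{560593}{8992} \approx -62.344$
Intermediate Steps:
$l{\left(P,S \right)} = -128$
$- \frac{5905}{-17984} + \frac{8022}{l{\left(-131,-181 \right)}} = - \frac{5905}{-17984} + \frac{8022}{-128} = \left(-5905\right) \left(- \frac{1}{17984}\right) + 8022 \left(- \frac{1}{128}\right) = \frac{5905}{17984} - \frac{4011}{64} = - \frac{560593}{8992}$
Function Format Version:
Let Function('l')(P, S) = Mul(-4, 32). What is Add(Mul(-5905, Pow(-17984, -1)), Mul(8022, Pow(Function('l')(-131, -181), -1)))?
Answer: Rational(-560593, 8992) ≈ -62.344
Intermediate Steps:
Function('l')(P, S) = -128
Add(Mul(-5905, Pow(-17984, -1)), Mul(8022, Pow(Function('l')(-131, -181), -1))) = Add(Mul(-5905, Pow(-17984, -1)), Mul(8022, Pow(-128, -1))) = Add(Mul(-5905, Rational(-1, 17984)), Mul(8022, Rational(-1, 128))) = Add(Rational(5905, 17984), Rational(-4011, 64)) = Rational(-560593, 8992)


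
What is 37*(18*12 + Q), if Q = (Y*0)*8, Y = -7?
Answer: 7992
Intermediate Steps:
Q = 0 (Q = -7*0*8 = 0*8 = 0)
37*(18*12 + Q) = 37*(18*12 + 0) = 37*(216 + 0) = 37*216 = 7992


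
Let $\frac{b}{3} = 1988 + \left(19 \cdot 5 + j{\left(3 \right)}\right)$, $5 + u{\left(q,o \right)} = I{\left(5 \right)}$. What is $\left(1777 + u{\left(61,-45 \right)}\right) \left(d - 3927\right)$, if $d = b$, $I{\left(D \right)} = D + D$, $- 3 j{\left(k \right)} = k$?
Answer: $4132458$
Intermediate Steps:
$j{\left(k \right)} = - \frac{k}{3}$
$I{\left(D \right)} = 2 D$
$u{\left(q,o \right)} = 5$ ($u{\left(q,o \right)} = -5 + 2 \cdot 5 = -5 + 10 = 5$)
$b = 6246$ ($b = 3 \left(1988 + \left(19 \cdot 5 - 1\right)\right) = 3 \left(1988 + \left(95 - 1\right)\right) = 3 \left(1988 + 94\right) = 3 \cdot 2082 = 6246$)
$d = 6246$
$\left(1777 + u{\left(61,-45 \right)}\right) \left(d - 3927\right) = \left(1777 + 5\right) \left(6246 - 3927\right) = 1782 \left(6246 - 3927\right) = 1782 \cdot 2319 = 4132458$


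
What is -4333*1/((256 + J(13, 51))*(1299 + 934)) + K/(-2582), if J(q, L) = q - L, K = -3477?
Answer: 60049819/44889361 ≈ 1.3377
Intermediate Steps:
-4333*1/((256 + J(13, 51))*(1299 + 934)) + K/(-2582) = -4333*1/((256 + (13 - 1*51))*(1299 + 934)) - 3477/(-2582) = -4333*1/(2233*(256 + (13 - 51))) - 3477*(-1/2582) = -4333*1/(2233*(256 - 38)) + 3477/2582 = -4333/(2233*218) + 3477/2582 = -4333/486794 + 3477/2582 = -4333*1/486794 + 3477/2582 = -619/69542 + 3477/2582 = 60049819/44889361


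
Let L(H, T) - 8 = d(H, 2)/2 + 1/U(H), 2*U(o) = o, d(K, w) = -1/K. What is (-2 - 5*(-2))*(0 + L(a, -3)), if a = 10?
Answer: 326/5 ≈ 65.200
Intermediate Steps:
U(o) = o/2
L(H, T) = 8 + 3/(2*H) (L(H, T) = 8 + (-1/H/2 + 1/(H/2)) = 8 + (-1/H*(½) + 1*(2/H)) = 8 + (-1/(2*H) + 2/H) = 8 + 3/(2*H))
(-2 - 5*(-2))*(0 + L(a, -3)) = (-2 - 5*(-2))*(0 + (8 + (3/2)/10)) = (-2 + 10)*(0 + (8 + (3/2)*(⅒))) = 8*(0 + (8 + 3/20)) = 8*(0 + 163/20) = 8*(163/20) = 326/5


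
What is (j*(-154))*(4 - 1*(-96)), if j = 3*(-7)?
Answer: 323400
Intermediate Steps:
j = -21
(j*(-154))*(4 - 1*(-96)) = (-21*(-154))*(4 - 1*(-96)) = 3234*(4 + 96) = 3234*100 = 323400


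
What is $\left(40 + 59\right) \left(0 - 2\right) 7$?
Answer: $-1386$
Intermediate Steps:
$\left(40 + 59\right) \left(0 - 2\right) 7 = 99 \left(\left(-2\right) 7\right) = 99 \left(-14\right) = -1386$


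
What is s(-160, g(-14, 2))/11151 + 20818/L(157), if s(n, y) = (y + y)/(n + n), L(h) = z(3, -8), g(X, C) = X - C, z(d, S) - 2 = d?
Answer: 464283037/111510 ≈ 4163.6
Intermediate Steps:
z(d, S) = 2 + d
L(h) = 5 (L(h) = 2 + 3 = 5)
s(n, y) = y/n (s(n, y) = (2*y)/((2*n)) = (2*y)*(1/(2*n)) = y/n)
s(-160, g(-14, 2))/11151 + 20818/L(157) = ((-14 - 1*2)/(-160))/11151 + 20818/5 = ((-14 - 2)*(-1/160))*(1/11151) + 20818*(⅕) = -16*(-1/160)*(1/11151) + 20818/5 = (⅒)*(1/11151) + 20818/5 = 1/111510 + 20818/5 = 464283037/111510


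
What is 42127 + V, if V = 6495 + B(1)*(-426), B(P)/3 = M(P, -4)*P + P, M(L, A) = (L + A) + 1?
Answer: 49900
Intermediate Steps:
M(L, A) = 1 + A + L (M(L, A) = (A + L) + 1 = 1 + A + L)
B(P) = 3*P + 3*P*(-3 + P) (B(P) = 3*((1 - 4 + P)*P + P) = 3*((-3 + P)*P + P) = 3*(P*(-3 + P) + P) = 3*(P + P*(-3 + P)) = 3*P + 3*P*(-3 + P))
V = 7773 (V = 6495 + (3*1*(-2 + 1))*(-426) = 6495 + (3*1*(-1))*(-426) = 6495 - 3*(-426) = 6495 + 1278 = 7773)
42127 + V = 42127 + 7773 = 49900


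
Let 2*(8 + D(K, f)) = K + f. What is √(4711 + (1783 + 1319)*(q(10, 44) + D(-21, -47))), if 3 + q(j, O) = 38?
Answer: 7*I*√347 ≈ 130.4*I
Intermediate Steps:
D(K, f) = -8 + K/2 + f/2 (D(K, f) = -8 + (K + f)/2 = -8 + (K/2 + f/2) = -8 + K/2 + f/2)
q(j, O) = 35 (q(j, O) = -3 + 38 = 35)
√(4711 + (1783 + 1319)*(q(10, 44) + D(-21, -47))) = √(4711 + (1783 + 1319)*(35 + (-8 + (½)*(-21) + (½)*(-47)))) = √(4711 + 3102*(35 + (-8 - 21/2 - 47/2))) = √(4711 + 3102*(35 - 42)) = √(4711 + 3102*(-7)) = √(4711 - 21714) = √(-17003) = 7*I*√347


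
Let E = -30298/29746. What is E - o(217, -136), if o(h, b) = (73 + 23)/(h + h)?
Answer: -4001237/3227441 ≈ -1.2398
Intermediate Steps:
E = -15149/14873 (E = -30298*1/29746 = -15149/14873 ≈ -1.0186)
o(h, b) = 48/h (o(h, b) = 96/((2*h)) = 96*(1/(2*h)) = 48/h)
E - o(217, -136) = -15149/14873 - 48/217 = -4001237/3227441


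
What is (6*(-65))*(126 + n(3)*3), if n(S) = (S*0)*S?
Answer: -49140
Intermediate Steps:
n(S) = 0 (n(S) = 0*S = 0)
(6*(-65))*(126 + n(3)*3) = (6*(-65))*(126 + 0*3) = -390*(126 + 0) = -390*126 = -49140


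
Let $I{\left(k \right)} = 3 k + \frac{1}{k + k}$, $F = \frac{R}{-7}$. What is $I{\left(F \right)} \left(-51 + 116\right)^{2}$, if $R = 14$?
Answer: $- \frac{105625}{4} \approx -26406.0$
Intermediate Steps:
$F = -2$ ($F = \frac{14}{-7} = 14 \left(- \frac{1}{7}\right) = -2$)
$I{\left(k \right)} = \frac{1}{2 k} + 3 k$ ($I{\left(k \right)} = 3 k + \frac{1}{2 k} = \frac{1}{2 k} + 3 k$)
$I{\left(F \right)} \left(-51 + 116\right)^{2} = \left(\frac{1}{2 \left(-2\right)} + 3 \left(-2\right)\right) \left(-51 + 116\right)^{2} = \left(\frac{1}{2} \left(- \frac{1}{2}\right) - 6\right) 65^{2} = \left(- \frac{1}{4} - 6\right) 4225 = \left(- \frac{25}{4}\right) 4225 = - \frac{105625}{4}$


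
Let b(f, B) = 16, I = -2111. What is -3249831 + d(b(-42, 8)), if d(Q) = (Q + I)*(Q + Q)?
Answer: -3316871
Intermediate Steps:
d(Q) = 2*Q*(-2111 + Q) (d(Q) = (Q - 2111)*(Q + Q) = (-2111 + Q)*(2*Q) = 2*Q*(-2111 + Q))
-3249831 + d(b(-42, 8)) = -3249831 + 2*16*(-2111 + 16) = -3249831 + 2*16*(-2095) = -3249831 - 67040 = -3316871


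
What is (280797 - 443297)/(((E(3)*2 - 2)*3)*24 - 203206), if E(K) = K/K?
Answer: 81250/101603 ≈ 0.79968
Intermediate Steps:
E(K) = 1
(280797 - 443297)/(((E(3)*2 - 2)*3)*24 - 203206) = (280797 - 443297)/(((1*2 - 2)*3)*24 - 203206) = -162500/(((2 - 2)*3)*24 - 203206) = -162500/((0*3)*24 - 203206) = -162500/(0*24 - 203206) = -162500/(0 - 203206) = -162500/(-203206) = -162500*(-1/203206) = 81250/101603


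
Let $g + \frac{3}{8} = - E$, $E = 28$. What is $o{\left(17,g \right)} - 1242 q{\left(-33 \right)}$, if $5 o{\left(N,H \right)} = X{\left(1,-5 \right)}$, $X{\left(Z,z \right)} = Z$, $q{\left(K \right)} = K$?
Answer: $\frac{204931}{5} \approx 40986.0$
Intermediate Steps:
$g = - \frac{227}{8}$ ($g = - \frac{3}{8} - 28 = - \frac{227}{8} \approx -28.375$)
$o{\left(N,H \right)} = \frac{1}{5}$ ($o{\left(N,H \right)} = \frac{1}{5} \cdot 1 = \frac{1}{5}$)
$o{\left(17,g \right)} - 1242 q{\left(-33 \right)} = \frac{1}{5} - -40986 = \frac{1}{5} + 40986 = \frac{204931}{5}$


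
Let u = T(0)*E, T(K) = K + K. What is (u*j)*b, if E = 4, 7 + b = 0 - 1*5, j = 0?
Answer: 0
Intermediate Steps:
b = -12 (b = -7 + (0 - 1*5) = -7 + (0 - 5) = -7 - 5 = -12)
T(K) = 2*K
u = 0 (u = (2*0)*4 = 0*4 = 0)
(u*j)*b = (0*0)*(-12) = 0*(-12) = 0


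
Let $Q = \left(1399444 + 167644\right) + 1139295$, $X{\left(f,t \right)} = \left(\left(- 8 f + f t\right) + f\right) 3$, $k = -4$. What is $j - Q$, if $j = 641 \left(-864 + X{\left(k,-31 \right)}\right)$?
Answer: $-2967911$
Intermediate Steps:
$X{\left(f,t \right)} = - 21 f + 3 f t$ ($X{\left(f,t \right)} = \left(- 7 f + f t\right) 3 = - 21 f + 3 f t$)
$j = -261528$ ($j = 641 \left(-864 + 3 \left(-4\right) \left(-7 - 31\right)\right) = 641 \left(-864 + 3 \left(-4\right) \left(-38\right)\right) = 641 \left(-864 + 456\right) = 641 \left(-408\right) = -261528$)
$Q = 2706383$ ($Q = 1567088 + 1139295 = 2706383$)
$j - Q = -261528 - 2706383 = -2967911$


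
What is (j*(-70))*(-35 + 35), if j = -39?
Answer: 0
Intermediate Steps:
(j*(-70))*(-35 + 35) = (-39*(-70))*(-35 + 35) = 2730*0 = 0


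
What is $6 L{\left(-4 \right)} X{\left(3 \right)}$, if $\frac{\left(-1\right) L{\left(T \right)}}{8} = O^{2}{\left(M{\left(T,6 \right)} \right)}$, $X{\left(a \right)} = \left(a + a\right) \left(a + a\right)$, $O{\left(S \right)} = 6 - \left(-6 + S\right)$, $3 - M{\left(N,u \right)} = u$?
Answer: $-388800$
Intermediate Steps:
$M{\left(N,u \right)} = 3 - u$
$O{\left(S \right)} = 12 - S$
$X{\left(a \right)} = 4 a^{2}$ ($X{\left(a \right)} = 2 a 2 a = 4 a^{2}$)
$L{\left(T \right)} = -1800$ ($L{\left(T \right)} = - 8 \left(12 - \left(3 - 6\right)\right)^{2} = - 8 \left(12 - -3\right)^{2} = - 8 \left(12 + 3\right)^{2} = - 8 \cdot 15^{2} = \left(-8\right) 225 = -1800$)
$6 L{\left(-4 \right)} X{\left(3 \right)} = 6 \left(-1800\right) 4 \cdot 3^{2} = - 10800 \cdot 4 \cdot 9 = \left(-10800\right) 36 = -388800$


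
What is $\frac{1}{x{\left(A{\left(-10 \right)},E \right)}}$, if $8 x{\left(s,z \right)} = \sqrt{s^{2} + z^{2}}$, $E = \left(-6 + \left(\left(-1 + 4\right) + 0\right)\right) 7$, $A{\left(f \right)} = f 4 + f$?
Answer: $\frac{8 \sqrt{2941}}{2941} \approx 0.14752$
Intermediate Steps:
$A{\left(f \right)} = 5 f$ ($A{\left(f \right)} = 4 f + f = 5 f$)
$E = -21$ ($E = \left(-6 + \left(3 + 0\right)\right) 7 = \left(-6 + 3\right) 7 = \left(-3\right) 7 = -21$)
$x{\left(s,z \right)} = \frac{\sqrt{s^{2} + z^{2}}}{8}$
$\frac{1}{x{\left(A{\left(-10 \right)},E \right)}} = \frac{1}{\frac{1}{8} \sqrt{\left(5 \left(-10\right)\right)^{2} + \left(-21\right)^{2}}} = \frac{1}{\frac{1}{8} \sqrt{\left(-50\right)^{2} + 441}} = \frac{1}{\frac{1}{8} \sqrt{2500 + 441}} = \frac{1}{\frac{1}{8} \sqrt{2941}} = \frac{8 \sqrt{2941}}{2941}$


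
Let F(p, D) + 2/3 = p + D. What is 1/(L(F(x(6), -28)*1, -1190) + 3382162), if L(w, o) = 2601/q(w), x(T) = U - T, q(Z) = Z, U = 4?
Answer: 92/311151101 ≈ 2.9568e-7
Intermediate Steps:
x(T) = 4 - T
F(p, D) = -⅔ + D + p (F(p, D) = -⅔ + (p + D) = -⅔ + (D + p) = -⅔ + D + p)
L(w, o) = 2601/w
1/(L(F(x(6), -28)*1, -1190) + 3382162) = 1/(2601/(((-⅔ - 28 + (4 - 1*6))*1)) + 3382162) = 1/(2601/(((-⅔ - 28 + (4 - 6))*1)) + 3382162) = 1/(2601/(((-⅔ - 28 - 2)*1)) + 3382162) = 1/(2601/((-92/3*1)) + 3382162) = 1/(2601/(-92/3) + 3382162) = 1/(2601*(-3/92) + 3382162) = 1/(-7803/92 + 3382162) = 1/(311151101/92) = 92/311151101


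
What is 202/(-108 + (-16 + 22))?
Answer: -101/51 ≈ -1.9804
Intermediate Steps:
202/(-108 + (-16 + 22)) = 202/(-108 + 6) = 202/(-102) = 202*(-1/102) = -101/51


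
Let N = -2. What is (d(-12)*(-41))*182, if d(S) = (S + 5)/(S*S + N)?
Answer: 26117/71 ≈ 367.85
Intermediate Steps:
d(S) = (5 + S)/(-2 + S**2) (d(S) = (S + 5)/(S*S - 2) = (5 + S)/(S**2 - 2) = (5 + S)/(-2 + S**2))
(d(-12)*(-41))*182 = (((5 - 12)/(-2 + (-12)**2))*(-41))*182 = ((-7/(-2 + 144))*(-41))*182 = ((-7/142)*(-41))*182 = (((1/142)*(-7))*(-41))*182 = -7/142*(-41)*182 = (287/142)*182 = 26117/71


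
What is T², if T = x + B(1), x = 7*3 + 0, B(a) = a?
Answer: 484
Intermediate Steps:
x = 21 (x = 21 + 0 = 21)
T = 22 (T = 21 + 1 = 22)
T² = 22² = 484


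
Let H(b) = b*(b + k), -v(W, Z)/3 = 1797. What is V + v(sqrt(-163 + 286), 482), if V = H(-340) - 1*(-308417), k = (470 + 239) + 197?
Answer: 110586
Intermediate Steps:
k = 906 (k = 709 + 197 = 906)
v(W, Z) = -5391 (v(W, Z) = -3*1797 = -5391)
H(b) = b*(906 + b) (H(b) = b*(b + 906) = b*(906 + b))
V = 115977 (V = -340*(906 - 340) - 1*(-308417) = -340*566 + 308417 = -192440 + 308417 = 115977)
V + v(sqrt(-163 + 286), 482) = 115977 - 5391 = 110586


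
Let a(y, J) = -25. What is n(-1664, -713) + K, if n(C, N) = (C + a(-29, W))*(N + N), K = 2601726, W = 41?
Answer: 5010240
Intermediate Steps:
n(C, N) = 2*N*(-25 + C) (n(C, N) = (C - 25)*(N + N) = (-25 + C)*(2*N) = 2*N*(-25 + C))
n(-1664, -713) + K = 2*(-713)*(-25 - 1664) + 2601726 = 2*(-713)*(-1689) + 2601726 = 2408514 + 2601726 = 5010240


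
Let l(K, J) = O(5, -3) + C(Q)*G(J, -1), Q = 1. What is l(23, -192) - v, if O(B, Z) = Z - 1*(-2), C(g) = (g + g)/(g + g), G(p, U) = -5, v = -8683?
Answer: 8677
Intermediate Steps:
C(g) = 1 (C(g) = (2*g)/((2*g)) = (2*g)*(1/(2*g)) = 1)
O(B, Z) = 2 + Z (O(B, Z) = Z + 2 = 2 + Z)
l(K, J) = -6 (l(K, J) = (2 - 3) + 1*(-5) = -1 - 5 = -6)
l(23, -192) - v = -6 - 1*(-8683) = -6 + 8683 = 8677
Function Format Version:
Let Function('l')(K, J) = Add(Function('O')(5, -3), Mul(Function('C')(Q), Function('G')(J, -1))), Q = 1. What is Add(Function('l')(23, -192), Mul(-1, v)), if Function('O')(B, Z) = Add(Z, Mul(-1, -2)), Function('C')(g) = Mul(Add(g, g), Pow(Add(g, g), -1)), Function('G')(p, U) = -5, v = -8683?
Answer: 8677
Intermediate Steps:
Function('C')(g) = 1 (Function('C')(g) = Mul(Mul(2, g), Pow(Mul(2, g), -1)) = Mul(Mul(2, g), Mul(Rational(1, 2), Pow(g, -1))) = 1)
Function('O')(B, Z) = Add(2, Z) (Function('O')(B, Z) = Add(Z, 2) = Add(2, Z))
Function('l')(K, J) = -6 (Function('l')(K, J) = Add(Add(2, -3), Mul(1, -5)) = Add(-1, -5) = -6)
Add(Function('l')(23, -192), Mul(-1, v)) = Add(-6, Mul(-1, -8683)) = Add(-6, 8683) = 8677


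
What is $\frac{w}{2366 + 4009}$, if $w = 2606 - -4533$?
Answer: $\frac{7139}{6375} \approx 1.1198$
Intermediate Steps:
$w = 7139$ ($w = 2606 + 4533 = 7139$)
$\frac{w}{2366 + 4009} = \frac{7139}{2366 + 4009} = \frac{7139}{6375}$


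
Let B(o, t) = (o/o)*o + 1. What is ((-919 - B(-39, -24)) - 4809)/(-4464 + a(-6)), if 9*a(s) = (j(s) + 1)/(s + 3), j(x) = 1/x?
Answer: 921780/723173 ≈ 1.2746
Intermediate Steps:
a(s) = (1 + 1/s)/(9*(3 + s)) (a(s) = ((1/s + 1)/(s + 3))/9 = ((1 + 1/s)/(3 + s))/9 = (1 + 1/s)/(9*(3 + s)))
B(o, t) = 1 + o (B(o, t) = 1*o + 1 = o + 1 = 1 + o)
((-919 - B(-39, -24)) - 4809)/(-4464 + a(-6)) = ((-919 - (1 - 39)) - 4809)/(-4464 + (1/9)*(1 - 6)/(-6*(3 - 6))) = ((-919 - 1*(-38)) - 4809)/(-4464 + (1/9)*(-1/6)*(-5)/(-3)) = ((-919 + 38) - 4809)/(-4464 + (1/9)*(-1/6)*(-1/3)*(-5)) = (-881 - 4809)/(-4464 - 5/162) = -5690/(-723173/162) = -5690*(-162/723173) = 921780/723173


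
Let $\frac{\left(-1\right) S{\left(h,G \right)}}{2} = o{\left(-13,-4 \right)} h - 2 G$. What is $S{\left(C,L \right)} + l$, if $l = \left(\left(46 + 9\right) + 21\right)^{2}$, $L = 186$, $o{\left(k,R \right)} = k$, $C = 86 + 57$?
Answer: $10238$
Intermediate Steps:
$C = 143$
$S{\left(h,G \right)} = 4 G + 26 h$ ($S{\left(h,G \right)} = - 2 \left(- 13 h - 2 G\right) = 4 G + 26 h$)
$l = 5776$ ($l = \left(55 + 21\right)^{2} = 76^{2} = 5776$)
$S{\left(C,L \right)} + l = \left(4 \cdot 186 + 26 \cdot 143\right) + 5776 = \left(744 + 3718\right) + 5776 = 4462 + 5776 = 10238$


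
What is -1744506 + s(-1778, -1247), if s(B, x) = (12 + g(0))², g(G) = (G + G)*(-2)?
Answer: -1744362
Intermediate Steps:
g(G) = -4*G (g(G) = (2*G)*(-2) = -4*G)
s(B, x) = 144 (s(B, x) = (12 - 4*0)² = (12 + 0)² = 12² = 144)
-1744506 + s(-1778, -1247) = -1744506 + 144 = -1744362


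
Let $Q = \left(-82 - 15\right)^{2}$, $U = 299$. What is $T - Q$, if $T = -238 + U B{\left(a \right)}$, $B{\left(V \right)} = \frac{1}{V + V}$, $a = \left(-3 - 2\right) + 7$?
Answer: $- \frac{38289}{4} \approx -9572.3$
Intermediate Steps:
$a = 2$ ($a = -5 + 7 = 2$)
$B{\left(V \right)} = \frac{1}{2 V}$
$Q = 9409$ ($Q = \left(-97\right)^{2} = 9409$)
$T = - \frac{653}{4}$ ($T = -238 + 299 \frac{1}{2 \cdot 2} = -238 + 299 \cdot \frac{1}{2} \cdot \frac{1}{2} = -238 + 299 \cdot \frac{1}{4} = -238 + \frac{299}{4} = - \frac{653}{4} \approx -163.25$)
$T - Q = - \frac{653}{4} - 9409 = - \frac{38289}{4}$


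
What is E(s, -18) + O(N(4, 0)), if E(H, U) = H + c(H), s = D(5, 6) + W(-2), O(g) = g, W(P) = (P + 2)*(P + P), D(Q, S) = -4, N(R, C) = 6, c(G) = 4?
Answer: 6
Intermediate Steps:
W(P) = 2*P*(2 + P) (W(P) = (2 + P)*(2*P) = 2*P*(2 + P))
s = -4 (s = -4 + 2*(-2)*(2 - 2) = -4 + 2*(-2)*0 = -4 + 0 = -4)
E(H, U) = 4 + H (E(H, U) = H + 4 = 4 + H)
E(s, -18) + O(N(4, 0)) = (4 - 4) + 6 = 0 + 6 = 6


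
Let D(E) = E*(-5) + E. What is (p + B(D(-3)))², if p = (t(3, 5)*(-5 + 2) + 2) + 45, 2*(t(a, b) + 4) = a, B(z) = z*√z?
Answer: 18793/4 + 2616*√3 ≈ 9229.3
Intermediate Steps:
D(E) = -4*E (D(E) = -5*E + E = -4*E)
B(z) = z^(3/2)
t(a, b) = -4 + a/2
p = 109/2 (p = ((-4 + (½)*3)*(-5 + 2) + 2) + 45 = ((-4 + 3/2)*(-3) + 2) + 45 = (-5/2*(-3) + 2) + 45 = (15/2 + 2) + 45 = 19/2 + 45 = 109/2 ≈ 54.500)
(p + B(D(-3)))² = (109/2 + (-4*(-3))^(3/2))² = (109/2 + 12^(3/2))² = (109/2 + 24*√3)²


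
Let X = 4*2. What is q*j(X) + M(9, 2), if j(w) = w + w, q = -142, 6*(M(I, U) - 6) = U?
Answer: -6797/3 ≈ -2265.7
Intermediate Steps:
M(I, U) = 6 + U/6
X = 8
j(w) = 2*w
q*j(X) + M(9, 2) = -284*8 + (6 + (1/6)*2) = -142*16 + (6 + 1/3) = -2272 + 19/3 = -6797/3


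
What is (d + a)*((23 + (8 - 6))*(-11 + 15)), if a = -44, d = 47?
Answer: 300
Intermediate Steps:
(d + a)*((23 + (8 - 6))*(-11 + 15)) = (47 - 44)*((23 + (8 - 6))*(-11 + 15)) = 3*((23 + 2)*4) = 3*(25*4) = 3*100 = 300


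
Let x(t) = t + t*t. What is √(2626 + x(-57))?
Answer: √5818 ≈ 76.276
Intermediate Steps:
x(t) = t + t²
√(2626 + x(-57)) = √(2626 - 57*(1 - 57)) = √(2626 - 57*(-56)) = √(2626 + 3192) = √5818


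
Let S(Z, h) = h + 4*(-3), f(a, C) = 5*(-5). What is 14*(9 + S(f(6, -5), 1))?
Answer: -28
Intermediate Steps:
f(a, C) = -25
S(Z, h) = -12 + h (S(Z, h) = h - 12 = -12 + h)
14*(9 + S(f(6, -5), 1)) = 14*(9 + (-12 + 1)) = 14*(9 - 11) = 14*(-2) = -28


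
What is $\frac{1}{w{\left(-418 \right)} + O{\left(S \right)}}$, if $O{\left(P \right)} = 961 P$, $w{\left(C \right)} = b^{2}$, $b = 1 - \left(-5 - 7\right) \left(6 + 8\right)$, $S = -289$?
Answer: $- \frac{1}{249168} \approx -4.0134 \cdot 10^{-6}$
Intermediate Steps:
$b = 169$ ($b = 1 - \left(-12\right) 14 = 1 - -168 = 1 + 168 = 169$)
$w{\left(C \right)} = 28561$ ($w{\left(C \right)} = 169^{2} = 28561$)
$\frac{1}{w{\left(-418 \right)} + O{\left(S \right)}} = \frac{1}{28561 + 961 \left(-289\right)} = \frac{1}{28561 - 277729} = \frac{1}{-249168} = - \frac{1}{249168}$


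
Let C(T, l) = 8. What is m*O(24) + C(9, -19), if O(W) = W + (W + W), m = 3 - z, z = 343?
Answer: -24472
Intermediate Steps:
m = -340 (m = 3 - 1*343 = 3 - 343 = -340)
O(W) = 3*W (O(W) = W + 2*W = 3*W)
m*O(24) + C(9, -19) = -1020*24 + 8 = -340*72 + 8 = -24480 + 8 = -24472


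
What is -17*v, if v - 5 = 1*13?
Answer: -306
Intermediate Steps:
v = 18 (v = 5 + 1*13 = 5 + 13 = 18)
-17*v = -17*18 = -306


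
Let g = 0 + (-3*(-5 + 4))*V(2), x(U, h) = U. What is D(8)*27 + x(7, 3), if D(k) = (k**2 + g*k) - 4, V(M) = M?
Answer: 2923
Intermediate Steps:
g = 6 (g = 0 - 3*(-5 + 4)*2 = 0 - 3*(-1)*2 = 0 + 3*2 = 0 + 6 = 6)
D(k) = -4 + k**2 + 6*k (D(k) = (k**2 + 6*k) - 4 = -4 + k**2 + 6*k)
D(8)*27 + x(7, 3) = (-4 + 8**2 + 6*8)*27 + 7 = (-4 + 64 + 48)*27 + 7 = 108*27 + 7 = 2916 + 7 = 2923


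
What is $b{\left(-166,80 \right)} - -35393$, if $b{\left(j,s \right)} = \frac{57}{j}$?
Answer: $\frac{5875181}{166} \approx 35393.0$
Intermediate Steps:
$b{\left(-166,80 \right)} - -35393 = \frac{57}{-166} - -35393 = 57 \left(- \frac{1}{166}\right) + 35393 = - \frac{57}{166} + 35393 = \frac{5875181}{166}$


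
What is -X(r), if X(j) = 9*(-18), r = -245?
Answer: 162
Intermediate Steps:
X(j) = -162
-X(r) = -1*(-162) = 162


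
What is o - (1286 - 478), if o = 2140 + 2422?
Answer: 3754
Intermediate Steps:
o = 4562
o - (1286 - 478) = 4562 - (1286 - 478) = 4562 - 1*808 = 4562 - 808 = 3754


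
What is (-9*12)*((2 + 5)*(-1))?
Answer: 756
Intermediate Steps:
(-9*12)*((2 + 5)*(-1)) = -756*(-1) = -108*(-7) = 756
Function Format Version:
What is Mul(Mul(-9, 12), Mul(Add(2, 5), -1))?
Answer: 756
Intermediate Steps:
Mul(Mul(-9, 12), Mul(Add(2, 5), -1)) = Mul(-108, Mul(7, -1)) = Mul(-108, -7) = 756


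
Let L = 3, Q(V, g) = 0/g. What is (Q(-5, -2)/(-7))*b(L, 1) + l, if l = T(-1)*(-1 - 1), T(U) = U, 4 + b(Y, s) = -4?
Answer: 2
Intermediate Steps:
Q(V, g) = 0
b(Y, s) = -8 (b(Y, s) = -4 - 4 = -8)
l = 2 (l = -(-1 - 1) = -1*(-2) = 2)
(Q(-5, -2)/(-7))*b(L, 1) + l = (0/(-7))*(-8) + 2 = (0*(-⅐))*(-8) + 2 = 0*(-8) + 2 = 0 + 2 = 2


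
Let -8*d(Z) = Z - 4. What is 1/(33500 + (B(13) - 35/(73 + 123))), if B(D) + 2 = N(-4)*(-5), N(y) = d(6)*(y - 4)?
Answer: 28/937659 ≈ 2.9862e-5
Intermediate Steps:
d(Z) = ½ - Z/8 (d(Z) = -(Z - 4)/8 = -(-4 + Z)/8 = ½ - Z/8)
N(y) = 1 - y/4 (N(y) = (½ - ⅛*6)*(y - 4) = (½ - ¾)*(-4 + y) = -(-4 + y)/4 = 1 - y/4)
B(D) = -12 (B(D) = -2 + (1 - ¼*(-4))*(-5) = -2 + (1 + 1)*(-5) = -2 + 2*(-5) = -2 - 10 = -12)
1/(33500 + (B(13) - 35/(73 + 123))) = 1/(33500 + (-12 - 35/(73 + 123))) = 1/(33500 + (-12 - 35/196)) = 1/(33500 + (-12 - 35*1/196)) = 1/(33500 + (-12 - 5/28)) = 1/(33500 - 341/28) = 1/(937659/28) = 28/937659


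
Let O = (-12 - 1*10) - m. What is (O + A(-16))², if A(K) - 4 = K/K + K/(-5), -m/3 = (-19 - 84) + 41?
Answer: 998001/25 ≈ 39920.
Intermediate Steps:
m = 186 (m = -3*((-19 - 84) + 41) = -3*(-103 + 41) = -3*(-62) = 186)
A(K) = 5 - K/5 (A(K) = 4 + (K/K + K/(-5)) = 4 + (1 + K*(-⅕)) = 4 + (1 - K/5) = 5 - K/5)
O = -208 (O = (-12 - 1*10) - 1*186 = (-12 - 10) - 186 = -22 - 186 = -208)
(O + A(-16))² = (-208 + (5 - ⅕*(-16)))² = (-208 + (5 + 16/5))² = (-208 + 41/5)² = (-999/5)² = 998001/25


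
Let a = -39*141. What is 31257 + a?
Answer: 25758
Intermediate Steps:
a = -5499
31257 + a = 31257 - 5499 = 25758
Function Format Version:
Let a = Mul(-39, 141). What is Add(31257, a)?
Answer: 25758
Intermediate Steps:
a = -5499
Add(31257, a) = Add(31257, -5499) = 25758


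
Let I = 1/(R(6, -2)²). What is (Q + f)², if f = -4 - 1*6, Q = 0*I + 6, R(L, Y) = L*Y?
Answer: 16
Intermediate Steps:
I = 1/144 (I = 1/((6*(-2))²) = 1/((-12)²) = 1/144 ≈ 0.0069444)
Q = 6 (Q = 0*(1/144) + 6 = 0 + 6 = 6)
f = -10 (f = -4 - 6 = -10)
(Q + f)² = (6 - 10)² = (-4)² = 16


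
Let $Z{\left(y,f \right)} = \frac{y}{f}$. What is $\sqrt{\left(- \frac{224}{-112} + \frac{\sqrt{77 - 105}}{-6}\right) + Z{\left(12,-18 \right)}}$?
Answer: $\frac{\sqrt{12 - 3 i \sqrt{7}}}{3} \approx 1.2108 - 0.3642 i$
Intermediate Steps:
$\sqrt{\left(- \frac{224}{-112} + \frac{\sqrt{77 - 105}}{-6}\right) + Z{\left(12,-18 \right)}} = \sqrt{\left(- \frac{224}{-112} + \frac{\sqrt{77 - 105}}{-6}\right) + \frac{12}{-18}} = \sqrt{\left(\left(-224\right) \left(- \frac{1}{112}\right) + \sqrt{-28} \left(- \frac{1}{6}\right)\right) + 12 \left(- \frac{1}{18}\right)} = \sqrt{\left(2 + 2 i \sqrt{7} \left(- \frac{1}{6}\right)\right) - \frac{2}{3}} = \sqrt{\left(2 - \frac{i \sqrt{7}}{3}\right) - \frac{2}{3}} = \sqrt{\frac{4}{3} - \frac{i \sqrt{7}}{3}}$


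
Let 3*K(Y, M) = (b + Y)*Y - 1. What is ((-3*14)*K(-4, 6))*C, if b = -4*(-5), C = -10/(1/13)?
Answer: -118300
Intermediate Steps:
C = -130 (C = -10/1/13 = -10*13 = -130)
b = 20
K(Y, M) = -1/3 + Y*(20 + Y)/3 (K(Y, M) = ((20 + Y)*Y - 1)/3 = (Y*(20 + Y) - 1)/3 = (-1 + Y*(20 + Y))/3 = -1/3 + Y*(20 + Y)/3)
((-3*14)*K(-4, 6))*C = ((-3*14)*(-1/3 + (1/3)*(-4)**2 + (20/3)*(-4)))*(-130) = -42*(-1/3 + (1/3)*16 - 80/3)*(-130) = -42*(-1/3 + 16/3 - 80/3)*(-130) = -42*(-65/3)*(-130) = 910*(-130) = -118300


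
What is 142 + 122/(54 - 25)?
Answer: 4240/29 ≈ 146.21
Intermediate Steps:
142 + 122/(54 - 25) = 142 + 122/29 = 4240/29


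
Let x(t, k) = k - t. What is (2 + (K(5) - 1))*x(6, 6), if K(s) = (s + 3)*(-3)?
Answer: 0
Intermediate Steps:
K(s) = -9 - 3*s (K(s) = (3 + s)*(-3) = -9 - 3*s)
(2 + (K(5) - 1))*x(6, 6) = (2 + ((-9 - 3*5) - 1))*(6 - 1*6) = (2 + ((-9 - 15) - 1))*(6 - 6) = (2 + (-24 - 1))*0 = (2 - 25)*0 = -23*0 = 0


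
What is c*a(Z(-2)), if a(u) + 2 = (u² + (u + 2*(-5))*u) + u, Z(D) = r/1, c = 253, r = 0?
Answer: -506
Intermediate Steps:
Z(D) = 0 (Z(D) = 0/1 = 0*1 = 0)
a(u) = -2 + u + u² + u*(-10 + u) (a(u) = -2 + ((u² + (u + 2*(-5))*u) + u) = -2 + ((u² + (u - 10)*u) + u) = -2 + ((u² + (-10 + u)*u) + u) = -2 + ((u² + u*(-10 + u)) + u) = -2 + (u + u² + u*(-10 + u)) = -2 + u + u² + u*(-10 + u))
c*a(Z(-2)) = 253*(-2 - 9*0 + 2*0²) = 253*(-2 + 0 + 2*0) = 253*(-2 + 0 + 0) = 253*(-2) = -506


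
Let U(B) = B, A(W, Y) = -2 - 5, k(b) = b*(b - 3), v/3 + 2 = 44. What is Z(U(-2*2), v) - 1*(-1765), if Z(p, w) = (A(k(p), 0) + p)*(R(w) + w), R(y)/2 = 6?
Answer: 247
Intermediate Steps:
R(y) = 12 (R(y) = 2*6 = 12)
v = 126 (v = -6 + 3*44 = -6 + 132 = 126)
k(b) = b*(-3 + b)
A(W, Y) = -7
Z(p, w) = (-7 + p)*(12 + w)
Z(U(-2*2), v) - 1*(-1765) = (-84 - 7*126 + 12*(-2*2) - 2*2*126) - 1*(-1765) = (-84 - 882 + 12*(-4) - 4*126) + 1765 = (-84 - 882 - 48 - 504) + 1765 = -1518 + 1765 = 247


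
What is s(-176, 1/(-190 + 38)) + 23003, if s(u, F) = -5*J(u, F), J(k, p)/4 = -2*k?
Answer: 15963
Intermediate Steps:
J(k, p) = -8*k (J(k, p) = 4*(-2*k) = -8*k)
s(u, F) = 40*u (s(u, F) = -(-40)*u = 40*u)
s(-176, 1/(-190 + 38)) + 23003 = 40*(-176) + 23003 = -7040 + 23003 = 15963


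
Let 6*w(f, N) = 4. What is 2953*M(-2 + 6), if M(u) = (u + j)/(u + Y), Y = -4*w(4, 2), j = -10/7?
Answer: 79731/14 ≈ 5695.1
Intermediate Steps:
j = -10/7 (j = -10*⅐ = -10/7 ≈ -1.4286)
w(f, N) = ⅔ (w(f, N) = (⅙)*4 = ⅔)
Y = -8/3 (Y = -4*⅔ = -8/3 ≈ -2.6667)
M(u) = (-10/7 + u)/(-8/3 + u) (M(u) = (u - 10/7)/(u - 8/3) = (-10/7 + u)/(-8/3 + u))
2953*M(-2 + 6) = 2953*(3*(-10 + 7*(-2 + 6))/(7*(-8 + 3*(-2 + 6)))) = 2953*(3*(-10 + 7*4)/(7*(-8 + 3*4))) = 2953*(3*(-10 + 28)/(7*(-8 + 12))) = 2953*((3/7)*18/4) = 2953*((3/7)*(¼)*18) = 2953*(27/14) = 79731/14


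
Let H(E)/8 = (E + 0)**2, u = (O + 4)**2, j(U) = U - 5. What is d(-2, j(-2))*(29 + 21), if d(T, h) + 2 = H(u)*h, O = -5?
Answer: -2900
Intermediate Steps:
j(U) = -5 + U
u = 1 (u = (-5 + 4)**2 = (-1)**2 = 1)
H(E) = 8*E**2 (H(E) = 8*(E + 0)**2 = 8*E**2)
d(T, h) = -2 + 8*h (d(T, h) = -2 + (8*1**2)*h = -2 + (8*1)*h = -2 + 8*h)
d(-2, j(-2))*(29 + 21) = (-2 + 8*(-5 - 2))*(29 + 21) = (-2 + 8*(-7))*50 = (-2 - 56)*50 = -58*50 = -2900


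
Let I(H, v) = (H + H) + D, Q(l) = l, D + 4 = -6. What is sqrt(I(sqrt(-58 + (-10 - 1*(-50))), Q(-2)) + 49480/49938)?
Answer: sqrt(-5616776550 + 3740705766*I*sqrt(2))/24969 ≈ 1.2975 + 3.27*I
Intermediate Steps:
D = -10 (D = -4 - 6 = -10)
I(H, v) = -10 + 2*H (I(H, v) = (H + H) - 10 = 2*H - 10 = -10 + 2*H)
sqrt(I(sqrt(-58 + (-10 - 1*(-50))), Q(-2)) + 49480/49938) = sqrt((-10 + 2*sqrt(-58 + (-10 - 1*(-50)))) + 49480/49938) = sqrt((-10 + 2*sqrt(-58 + (-10 + 50))) + 49480*(1/49938)) = sqrt((-10 + 2*sqrt(-58 + 40)) + 24740/24969) = sqrt((-10 + 2*sqrt(-18)) + 24740/24969) = sqrt((-10 + 2*(3*I*sqrt(2))) + 24740/24969) = sqrt((-10 + 6*I*sqrt(2)) + 24740/24969) = sqrt(-224950/24969 + 6*I*sqrt(2))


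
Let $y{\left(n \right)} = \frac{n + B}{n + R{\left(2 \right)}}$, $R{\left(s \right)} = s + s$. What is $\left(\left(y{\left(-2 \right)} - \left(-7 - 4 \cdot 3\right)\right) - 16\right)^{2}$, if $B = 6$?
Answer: $25$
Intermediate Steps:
$R{\left(s \right)} = 2 s$
$y{\left(n \right)} = \frac{6 + n}{4 + n}$ ($y{\left(n \right)} = \frac{n + 6}{n + 2 \cdot 2} = \frac{6 + n}{n + 4} = \frac{6 + n}{4 + n}$)
$\left(\left(y{\left(-2 \right)} - \left(-7 - 4 \cdot 3\right)\right) - 16\right)^{2} = \left(\left(\frac{6 - 2}{4 - 2} - \left(-7 - 4 \cdot 3\right)\right) - 16\right)^{2} = \left(\left(\frac{1}{2} \cdot 4 - \left(-7 - 12\right)\right) - 16\right)^{2} = \left(\left(2 - -19\right) - 16\right)^{2} = \left(\left(2 + 19\right) - 16\right)^{2} = \left(21 - 16\right)^{2} = 5^{2} = 25$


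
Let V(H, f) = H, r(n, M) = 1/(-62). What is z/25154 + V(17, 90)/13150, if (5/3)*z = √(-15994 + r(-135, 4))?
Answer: 17/13150 + 9*I*√6831222/7797740 ≈ 0.0012928 + 0.0030166*I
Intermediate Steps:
r(n, M) = -1/62
z = 9*I*√6831222/310 (z = 3*√(-15994 - 1/62)/5 = 3*√(-991629/62)/5 = 3*(3*I*√6831222/62)/5 = 9*I*√6831222/310 ≈ 75.88*I)
z/25154 + V(17, 90)/13150 = (9*I*√6831222/310)/25154 + 17/13150 = (9*I*√6831222/310)*(1/25154) + 17*(1/13150) = 9*I*√6831222/7797740 + 17/13150 = 17/13150 + 9*I*√6831222/7797740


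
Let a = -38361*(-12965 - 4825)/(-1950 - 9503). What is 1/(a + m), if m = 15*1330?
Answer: -11453/453954840 ≈ -2.5229e-5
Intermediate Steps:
m = 19950
a = -682442190/11453 (a = -38361/((-11453/(-17790))) = -38361/((-11453*(-1/17790))) = -38361/11453/17790 = -38361*17790/11453 = -682442190/11453 ≈ -59586.)
1/(a + m) = 1/(-682442190/11453 + 19950) = 1/(-453954840/11453) = -11453/453954840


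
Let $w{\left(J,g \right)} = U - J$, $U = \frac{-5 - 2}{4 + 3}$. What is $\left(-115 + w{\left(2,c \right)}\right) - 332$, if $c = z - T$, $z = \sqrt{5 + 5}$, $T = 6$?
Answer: $-450$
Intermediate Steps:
$z = \sqrt{10} \approx 3.1623$
$U = -1$ ($U = - \frac{7}{7} = \left(-7\right) \frac{1}{7} = -1$)
$c = -6 + \sqrt{10}$ ($c = \sqrt{10} - 6 = -6 + \sqrt{10} \approx -2.8377$)
$w{\left(J,g \right)} = -1 - J$
$\left(-115 + w{\left(2,c \right)}\right) - 332 = \left(-115 - 3\right) - 332 = -118 - 332 = -450$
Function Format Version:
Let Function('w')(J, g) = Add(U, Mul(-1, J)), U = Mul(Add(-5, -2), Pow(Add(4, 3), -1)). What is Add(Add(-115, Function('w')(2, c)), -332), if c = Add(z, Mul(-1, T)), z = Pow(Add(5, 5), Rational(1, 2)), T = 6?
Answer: -450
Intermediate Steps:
z = Pow(10, Rational(1, 2)) ≈ 3.1623
U = -1 (U = Mul(-7, Pow(7, -1)) = Mul(-7, Rational(1, 7)) = -1)
c = Add(-6, Pow(10, Rational(1, 2))) (c = Add(Pow(10, Rational(1, 2)), Mul(-1, 6)) = Add(Pow(10, Rational(1, 2)), -6) = Add(-6, Pow(10, Rational(1, 2))) ≈ -2.8377)
Function('w')(J, g) = Add(-1, Mul(-1, J))
Add(Add(-115, Function('w')(2, c)), -332) = Add(Add(-115, Add(-1, Mul(-1, 2))), -332) = Add(Add(-115, Add(-1, -2)), -332) = Add(Add(-115, -3), -332) = Add(-118, -332) = -450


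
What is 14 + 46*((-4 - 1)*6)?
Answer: -1366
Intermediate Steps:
14 + 46*((-4 - 1)*6) = 14 + 46*(-5*6) = 14 + 46*(-30) = 14 - 1380 = -1366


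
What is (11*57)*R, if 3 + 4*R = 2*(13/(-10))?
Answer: -4389/5 ≈ -877.80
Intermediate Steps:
R = -7/5 (R = -¾ + (2*(13/(-10)))/4 = -¾ + (2*(13*(-⅒)))/4 = -¾ + (2*(-13/10))/4 = -¾ + (¼)*(-13/5) = -¾ - 13/20 = -7/5 ≈ -1.4000)
(11*57)*R = (11*57)*(-7/5) = 627*(-7/5) = -4389/5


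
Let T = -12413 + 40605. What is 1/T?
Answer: 1/28192 ≈ 3.5471e-5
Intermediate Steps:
T = 28192
1/T = 1/28192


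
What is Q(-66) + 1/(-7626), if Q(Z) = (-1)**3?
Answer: -7627/7626 ≈ -1.0001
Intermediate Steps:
Q(Z) = -1
Q(-66) + 1/(-7626) = -1 + 1/(-7626) = -1 - 1/7626 = -7627/7626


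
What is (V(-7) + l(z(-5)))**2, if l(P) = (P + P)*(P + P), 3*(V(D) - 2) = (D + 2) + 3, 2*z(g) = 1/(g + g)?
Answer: 162409/90000 ≈ 1.8045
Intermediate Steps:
z(g) = 1/(4*g) (z(g) = 1/(2*(g + g)) = 1/(2*((2*g))) = (1/(2*g))/2 = 1/(4*g))
V(D) = 11/3 + D/3 (V(D) = 2 + ((D + 2) + 3)/3 = 2 + ((2 + D) + 3)/3 = 2 + (5 + D)/3 = 2 + (5/3 + D/3) = 11/3 + D/3)
l(P) = 4*P**2 (l(P) = (2*P)*(2*P) = 4*P**2)
(V(-7) + l(z(-5)))**2 = ((11/3 + (1/3)*(-7)) + 4*((1/4)/(-5))**2)**2 = ((11/3 - 7/3) + 4*((1/4)*(-1/5))**2)**2 = (4/3 + 4*(-1/20)**2)**2 = (4/3 + 4*(1/400))**2 = (4/3 + 1/100)**2 = (403/300)**2 = 162409/90000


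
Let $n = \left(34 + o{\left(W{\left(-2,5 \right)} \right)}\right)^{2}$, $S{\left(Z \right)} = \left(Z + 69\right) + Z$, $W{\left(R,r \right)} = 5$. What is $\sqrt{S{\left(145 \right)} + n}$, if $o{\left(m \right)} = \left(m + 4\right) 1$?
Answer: $4 \sqrt{138} \approx 46.989$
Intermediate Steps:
$o{\left(m \right)} = 4 + m$ ($o{\left(m \right)} = \left(4 + m\right) 1 = 4 + m$)
$S{\left(Z \right)} = 69 + 2 Z$ ($S{\left(Z \right)} = \left(69 + Z\right) + Z = 69 + 2 Z$)
$n = 1849$ ($n = \left(34 + \left(4 + 5\right)\right)^{2} = \left(34 + 9\right)^{2} = 43^{2} = 1849$)
$\sqrt{S{\left(145 \right)} + n} = \sqrt{\left(69 + 2 \cdot 145\right) + 1849} = \sqrt{\left(69 + 290\right) + 1849} = \sqrt{359 + 1849} = \sqrt{2208} = 4 \sqrt{138}$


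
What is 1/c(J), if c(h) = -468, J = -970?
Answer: -1/468 ≈ -0.0021368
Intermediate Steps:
1/c(J) = 1/(-468) = -1/468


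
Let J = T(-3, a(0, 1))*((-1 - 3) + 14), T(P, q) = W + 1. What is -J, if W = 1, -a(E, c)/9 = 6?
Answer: -20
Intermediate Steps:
a(E, c) = -54 (a(E, c) = -9*6 = -54)
T(P, q) = 2 (T(P, q) = 1 + 1 = 2)
J = 20 (J = 2*((-1 - 3) + 14) = 2*(-4 + 14) = 2*10 = 20)
-J = -1*20 = -20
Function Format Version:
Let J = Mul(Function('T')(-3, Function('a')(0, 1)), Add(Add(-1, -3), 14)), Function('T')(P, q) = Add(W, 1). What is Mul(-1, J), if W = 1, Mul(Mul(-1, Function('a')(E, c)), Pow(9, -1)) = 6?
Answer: -20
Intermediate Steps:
Function('a')(E, c) = -54 (Function('a')(E, c) = Mul(-9, 6) = -54)
Function('T')(P, q) = 2 (Function('T')(P, q) = Add(1, 1) = 2)
J = 20 (J = Mul(2, Add(Add(-1, -3), 14)) = Mul(2, Add(-4, 14)) = Mul(2, 10) = 20)
Mul(-1, J) = Mul(-1, 20) = -20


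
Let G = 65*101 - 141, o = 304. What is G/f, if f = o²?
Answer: 803/11552 ≈ 0.069512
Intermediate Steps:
f = 92416 (f = 304² = 92416)
G = 6424 (G = 6565 - 141 = 6424)
G/f = 6424/92416 = 6424*(1/92416) = 803/11552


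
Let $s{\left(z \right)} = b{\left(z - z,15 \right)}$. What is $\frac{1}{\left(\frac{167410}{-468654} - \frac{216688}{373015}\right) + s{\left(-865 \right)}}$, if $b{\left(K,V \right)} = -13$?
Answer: $- \frac{87407485905}{1218296386316} \approx -0.071746$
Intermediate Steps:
$s{\left(z \right)} = -13$
$\frac{1}{\left(\frac{167410}{-468654} - \frac{216688}{373015}\right) + s{\left(-865 \right)}} = \frac{1}{\left(\frac{167410}{-468654} - \frac{216688}{373015}\right) - 13} = \frac{1}{\left(167410 \left(- \frac{1}{468654}\right) - \frac{216688}{373015}\right) - 13} = \frac{1}{\left(- \frac{83705}{234327} - \frac{216688}{373015}\right) - 13} = \frac{1}{- \frac{81999069551}{87407485905} - 13} = \frac{1}{- \frac{1218296386316}{87407485905}} = - \frac{87407485905}{1218296386316}$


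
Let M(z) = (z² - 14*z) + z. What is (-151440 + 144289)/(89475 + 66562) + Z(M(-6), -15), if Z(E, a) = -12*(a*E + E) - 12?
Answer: 2986541029/156037 ≈ 19140.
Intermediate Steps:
M(z) = z² - 13*z
Z(E, a) = -12 - 12*E - 12*E*a (Z(E, a) = -12*(E*a + E) - 12 = -12*(E + E*a) - 12 = (-12*E - 12*E*a) - 12 = -12 - 12*E - 12*E*a)
(-151440 + 144289)/(89475 + 66562) + Z(M(-6), -15) = (-151440 + 144289)/(89475 + 66562) + (-12 - (-72)*(-13 - 6) - 12*(-6*(-13 - 6))*(-15)) = -7151/156037 + (-12 - (-72)*(-19) - 12*(-6*(-19))*(-15)) = -7151*1/156037 + (-12 - 12*114 - 12*114*(-15)) = -7151/156037 + (-12 - 1368 + 20520) = -7151/156037 + 19140 = 2986541029/156037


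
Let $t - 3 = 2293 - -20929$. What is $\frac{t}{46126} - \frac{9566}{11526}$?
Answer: $- \frac{86774983}{265824138} \approx -0.32644$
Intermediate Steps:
$t = 23225$ ($t = 3 + \left(2293 - -20929\right) = 3 + \left(2293 + 20929\right) = 3 + 23222 = 23225$)
$\frac{t}{46126} - \frac{9566}{11526} = \frac{23225}{46126} - \frac{9566}{11526} = 23225 \cdot \frac{1}{46126} - \frac{4783}{5763} = \frac{23225}{46126} - \frac{4783}{5763} = - \frac{86774983}{265824138}$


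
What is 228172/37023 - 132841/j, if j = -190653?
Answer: 2305707079/336121239 ≈ 6.8597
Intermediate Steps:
228172/37023 - 132841/j = 228172/37023 - 132841/(-190653) = 228172*(1/37023) - 132841*(-1/190653) = 32596/5289 + 132841/190653 = 2305707079/336121239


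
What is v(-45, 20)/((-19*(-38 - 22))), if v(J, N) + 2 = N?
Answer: 3/190 ≈ 0.015789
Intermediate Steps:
v(J, N) = -2 + N
v(-45, 20)/((-19*(-38 - 22))) = (-2 + 20)/((-19*(-38 - 22))) = 18/((-19*(-60))) = 18/1140 = 18*(1/1140) = 3/190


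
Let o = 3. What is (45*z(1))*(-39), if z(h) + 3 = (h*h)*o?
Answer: 0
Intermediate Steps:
z(h) = -3 + 3*h² (z(h) = -3 + (h*h)*3 = -3 + h²*3 = -3 + 3*h²)
(45*z(1))*(-39) = (45*(-3 + 3*1²))*(-39) = (45*(-3 + 3*1))*(-39) = (45*(-3 + 3))*(-39) = (45*0)*(-39) = 0*(-39) = 0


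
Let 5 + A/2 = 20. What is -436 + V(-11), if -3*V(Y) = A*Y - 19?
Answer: -959/3 ≈ -319.67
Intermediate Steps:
A = 30 (A = -10 + 2*20 = -10 + 40 = 30)
V(Y) = 19/3 - 10*Y (V(Y) = -(30*Y - 19)/3 = -(-19 + 30*Y)/3 = 19/3 - 10*Y)
-436 + V(-11) = -436 + (19/3 - 10*(-11)) = -436 + (19/3 + 110) = -436 + 349/3 = -959/3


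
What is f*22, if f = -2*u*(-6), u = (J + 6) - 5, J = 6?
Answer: 1848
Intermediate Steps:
u = 7 (u = (6 + 6) - 5 = 12 - 5 = 7)
f = 84 (f = -2*7*(-6) = -14*(-6) = 84)
f*22 = 84*22 = 1848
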